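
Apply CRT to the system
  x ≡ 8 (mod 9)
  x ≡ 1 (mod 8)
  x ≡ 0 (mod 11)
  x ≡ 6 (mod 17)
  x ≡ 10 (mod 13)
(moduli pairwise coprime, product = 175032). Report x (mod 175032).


Product of moduli M = 9 · 8 · 11 · 17 · 13 = 175032.
Merge one congruence at a time:
  Start: x ≡ 8 (mod 9).
  Combine with x ≡ 1 (mod 8); new modulus lcm = 72.
    Write x = 8 + 9·t and substitute into x ≡ 1 (mod 8): 9·t ≡ 1 − 8 = -7 (mod 8).
    Reduce coefficients mod 8: 1·t ≡ 1 (mod 8).
    So t ≡ 1 (mod 8).
    Then x = 8 + 9·1 = 17, valid modulo lcm(9, 8) = 72: x ≡ 17 (mod 72).
  Combine with x ≡ 0 (mod 11); new modulus lcm = 792.
    Write x = 17 + 72·t and substitute into x ≡ 0 (mod 11): 72·t ≡ 0 − 17 = -17 (mod 11).
    Reduce coefficients mod 11: 6·t ≡ 5 (mod 11).
    The inverse of 6 mod 11 is 2 (since 6·2 = 12 = 1·11 + 1), so t ≡ 2·5 = 10 ≡ 10 (mod 11).
    Then x = 17 + 72·10 = 737, valid modulo lcm(72, 11) = 792: x ≡ 737 (mod 792).
  Combine with x ≡ 6 (mod 17); new modulus lcm = 13464.
    Write x = 737 + 792·t and substitute into x ≡ 6 (mod 17): 792·t ≡ 6 − 737 = -731 (mod 17).
    Reduce coefficients mod 17: 10·t ≡ 0 (mod 17).
    The inverse of 10 mod 17 is 12 (since 10·12 = 120 = 7·17 + 1), so t ≡ 12·0 = 0 ≡ 0 (mod 17).
    Then x = 737 + 792·0 = 737, valid modulo lcm(792, 17) = 13464: x ≡ 737 (mod 13464).
  Combine with x ≡ 10 (mod 13); new modulus lcm = 175032.
    Write x = 737 + 13464·t and substitute into x ≡ 10 (mod 13): 13464·t ≡ 10 − 737 = -727 (mod 13).
    Reduce coefficients mod 13: 9·t ≡ 1 (mod 13).
    The inverse of 9 mod 13 is 3 (since 9·3 = 27 = 2·13 + 1), so t ≡ 3·1 = 3 ≡ 3 (mod 13).
    Then x = 737 + 13464·3 = 41129, valid modulo lcm(13464, 13) = 175032: x ≡ 41129 (mod 175032).
Verify against each original: 41129 mod 9 = 8, 41129 mod 8 = 1, 41129 mod 11 = 0, 41129 mod 17 = 6, 41129 mod 13 = 10.

x ≡ 41129 (mod 175032).


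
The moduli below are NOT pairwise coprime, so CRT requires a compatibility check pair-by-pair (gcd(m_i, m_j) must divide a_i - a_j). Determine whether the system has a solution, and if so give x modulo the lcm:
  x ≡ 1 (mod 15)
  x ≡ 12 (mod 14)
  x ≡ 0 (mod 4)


Moduli 15, 14, 4 are not pairwise coprime, so CRT works modulo lcm(m_i) when all pairwise compatibility conditions hold.
Pairwise compatibility: gcd(m_i, m_j) must divide a_i - a_j for every pair.
Merge one congruence at a time:
  Start: x ≡ 1 (mod 15).
  Combine with x ≡ 12 (mod 14): gcd(15, 14) = 1; 12 - 1 = 11, which IS divisible by 1, so compatible.
    Write x = 1 + 15·t and substitute into x ≡ 12 (mod 14): 15·t ≡ 12 − 1 = 11 (mod 14).
    Reduce coefficients mod 14: 1·t ≡ 11 (mod 14).
    So t ≡ 11 (mod 14).
    Then x = 1 + 15·11 = 166, valid modulo lcm(15, 14) = 210: x ≡ 166 (mod 210).
  Combine with x ≡ 0 (mod 4): gcd(210, 4) = 2; 0 - 166 = -166, which IS divisible by 2, so compatible.
    Write x = 166 + 210·t and substitute into x ≡ 0 (mod 4): 210·t ≡ 0 − 166 = -166 (mod 4).
    Divide the congruence (and modulus) by g = 2: 105·t ≡ -83 (mod 2).
    Reduce coefficients mod 2: 1·t ≡ 1 (mod 2).
    So t ≡ 1 (mod 2).
    Then x = 166 + 210·1 = 376, valid modulo lcm(210, 4) = 420: x ≡ 376 (mod 420).
Verify: 376 mod 15 = 1, 376 mod 14 = 12, 376 mod 4 = 0.

x ≡ 376 (mod 420).


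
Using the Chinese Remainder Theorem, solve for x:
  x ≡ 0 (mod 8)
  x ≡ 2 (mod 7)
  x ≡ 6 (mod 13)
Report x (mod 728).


Moduli 8, 7, 13 are pairwise coprime; by CRT there is a unique solution modulo M = 8 · 7 · 13 = 728.
Solve pairwise, accumulating the modulus:
  Start with x ≡ 0 (mod 8).
  Combine with x ≡ 2 (mod 7): since gcd(8, 7) = 1, we get a unique residue mod 56.
    Write x = 0 + 8·t and substitute into x ≡ 2 (mod 7): 8·t ≡ 2 − 0 = 2 (mod 7).
    Reduce coefficients mod 7: 1·t ≡ 2 (mod 7).
    So t ≡ 2 (mod 7).
    Then x = 0 + 8·2 = 16, valid modulo lcm(8, 7) = 56: x ≡ 16 (mod 56).
  Combine with x ≡ 6 (mod 13): since gcd(56, 13) = 1, we get a unique residue mod 728.
    Write x = 16 + 56·t and substitute into x ≡ 6 (mod 13): 56·t ≡ 6 − 16 = -10 (mod 13).
    Reduce coefficients mod 13: 4·t ≡ 3 (mod 13).
    The inverse of 4 mod 13 is 10 (since 4·10 = 40 = 3·13 + 1), so t ≡ 10·3 = 30 ≡ 4 (mod 13).
    Then x = 16 + 56·4 = 240, valid modulo lcm(56, 13) = 728: x ≡ 240 (mod 728).
Verify: 240 mod 8 = 0 ✓, 240 mod 7 = 2 ✓, 240 mod 13 = 6 ✓.

x ≡ 240 (mod 728).


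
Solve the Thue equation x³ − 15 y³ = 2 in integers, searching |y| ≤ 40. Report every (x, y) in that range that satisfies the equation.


The equation is x³ - 15y³ = 2. For fixed y, x³ = 15·y³ + 2, so a solution requires the RHS to be a perfect cube.
Strategy: iterate y from -40 to 40, compute RHS = 15·y³ + 2, and check whether it is a (positive or negative) perfect cube.
Check small values of y:
  y = 0: RHS = 2 is not a perfect cube.
  y = 1: RHS = 17 is not a perfect cube.
  y = -1: RHS = -13 is not a perfect cube.
  y = 2: RHS = 122 is not a perfect cube.
  y = -2: RHS = -118 is not a perfect cube.
  y = 3: RHS = 407 is not a perfect cube.
  y = -3: RHS = -403 is not a perfect cube.
Continuing the search up to |y| = 40 finds no solutions either.
No (x, y) in the scanned range satisfies the equation.

No integer solutions with |y| ≤ 40.


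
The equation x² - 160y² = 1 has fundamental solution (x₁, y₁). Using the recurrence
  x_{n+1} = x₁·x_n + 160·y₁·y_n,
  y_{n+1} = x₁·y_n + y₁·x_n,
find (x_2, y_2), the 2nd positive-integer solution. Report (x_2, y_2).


Step 1: Find the fundamental solution (x₁, y₁) of x² - 160y² = 1.
  Expand √160 as a continued fraction. a₀ = ⌊√160⌋ = 12; iterate m_{k+1} = d_k·a_k − m_k, d_{k+1} = (160 − m_{k+1}²)/d_k, a_{k+1} = ⌊(a₀ + m_{k+1})/d_{k+1}⌋ (starting m₀ = 0, d₀ = 1), with convergents p_k = a_k·p_{k-1} + p_{k-2}, q_k = a_k·q_{k-1} + q_{k-2} (p₋₁ = 1, q₋₁ = 0):
  k = 0: a₀ = 12; p₀/q₀ = 12/1; p₀² − 160·q₀² = 144 − 160 = -16.
  k = 1: m = 12, d = 16, a = ⌊(12 + 12)/16⌋ = 1; p/q = (1·12 + 1)/(1·1 + 0) = 13/1; p² − 160·q² = 169 − 160 = 9.
  k = 2: m = 4, d = 9, a = ⌊(12 + 4)/9⌋ = 1; p/q = (1·13 + 12)/(1·1 + 1) = 25/2; p² − 160·q² = 625 − 640 = -15.
  k = 3: m = 5, d = 15, a = ⌊(12 + 5)/15⌋ = 1; p/q = (1·25 + 13)/(1·2 + 1) = 38/3; p² − 160·q² = 1444 − 1440 = 4.
  k = 4: m = 10, d = 4, a = ⌊(12 + 10)/4⌋ = 5; p/q = (5·38 + 25)/(5·3 + 2) = 215/17; p² − 160·q² = 46225 − 46240 = -15.
  k = 5: m = 10, d = 15, a = ⌊(12 + 10)/15⌋ = 1; p/q = (1·215 + 38)/(1·17 + 3) = 253/20; p² − 160·q² = 64009 − 64000 = 9.
  k = 6: m = 5, d = 9, a = ⌊(12 + 5)/9⌋ = 1; p/q = (1·253 + 215)/(1·20 + 17) = 468/37; p² − 160·q² = 219024 − 219040 = -16.
  k = 7: m = 4, d = 16, a = ⌊(12 + 4)/16⌋ = 1; p/q = (1·468 + 253)/(1·37 + 20) = 721/57; p² − 160·q² = 519841 − 519840 = 1.
  The first convergent with p² − 160·q² = 1 gives the fundamental solution (x₁, y₁) = (721, 57).
Step 2: Apply the recurrence (x_{n+1}, y_{n+1}) = (x₁x_n + 160y₁y_n, x₁y_n + y₁x_n) repeatedly.
  From (x_1, y_1) = (721, 57): x_2 = 721·721 + 160·57·57 = 1039681; y_2 = 721·57 + 57·721 = 82194.
Step 3: Verify x_2² - 160·y_2² = 1080936581761 - 1080936581760 = 1 (should be 1). ✓

(x_1, y_1) = (721, 57); (x_2, y_2) = (1039681, 82194).


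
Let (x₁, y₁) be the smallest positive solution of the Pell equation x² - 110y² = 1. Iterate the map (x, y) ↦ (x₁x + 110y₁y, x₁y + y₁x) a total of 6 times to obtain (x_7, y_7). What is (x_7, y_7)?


Step 1: Find the fundamental solution (x₁, y₁) of x² - 110y² = 1.
  Expand √110 as a continued fraction. a₀ = ⌊√110⌋ = 10; iterate m_{k+1} = d_k·a_k − m_k, d_{k+1} = (110 − m_{k+1}²)/d_k, a_{k+1} = ⌊(a₀ + m_{k+1})/d_{k+1}⌋ (starting m₀ = 0, d₀ = 1), with convergents p_k = a_k·p_{k-1} + p_{k-2}, q_k = a_k·q_{k-1} + q_{k-2} (p₋₁ = 1, q₋₁ = 0):
  k = 0: a₀ = 10; p₀/q₀ = 10/1; p₀² − 110·q₀² = 100 − 110 = -10.
  k = 1: m = 10, d = 10, a = ⌊(10 + 10)/10⌋ = 2; p/q = (2·10 + 1)/(2·1 + 0) = 21/2; p² − 110·q² = 441 − 440 = 1.
  The first convergent with p² − 110·q² = 1 gives the fundamental solution (x₁, y₁) = (21, 2).
Step 2: Apply the recurrence (x_{n+1}, y_{n+1}) = (x₁x_n + 110y₁y_n, x₁y_n + y₁x_n) repeatedly.
  From (x_1, y_1) = (21, 2): x_2 = 21·21 + 110·2·2 = 881; y_2 = 21·2 + 2·21 = 84.
  From (x_2, y_2) = (881, 84): x_3 = 21·881 + 110·2·84 = 36981; y_3 = 21·84 + 2·881 = 3526.
  From (x_3, y_3) = (36981, 3526): x_4 = 21·36981 + 110·2·3526 = 1552321; y_4 = 21·3526 + 2·36981 = 148008.
  From (x_4, y_4) = (1552321, 148008): x_5 = 21·1552321 + 110·2·148008 = 65160501; y_5 = 21·148008 + 2·1552321 = 6212810.
  From (x_5, y_5) = (65160501, 6212810): x_6 = 21·65160501 + 110·2·6212810 = 2735188721; y_6 = 21·6212810 + 2·65160501 = 260790012.
  From (x_6, y_6) = (2735188721, 260790012): x_7 = 21·2735188721 + 110·2·260790012 = 114812765781; y_7 = 21·260790012 + 2·2735188721 = 10946967694.
Step 3: Verify x_7² - 110·y_7² = 13181971186282764539961 - 13181971186282764539960 = 1 (should be 1). ✓

(x_1, y_1) = (21, 2); (x_7, y_7) = (114812765781, 10946967694).


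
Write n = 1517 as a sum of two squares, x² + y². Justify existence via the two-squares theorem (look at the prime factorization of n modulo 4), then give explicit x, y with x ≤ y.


Step 1: Factor n = 1517 = 37 · 41.
Step 2: Check the mod-4 condition on each prime factor: 37 ≡ 1 (mod 4), exponent 1; 41 ≡ 1 (mod 4), exponent 1.
All primes ≡ 3 (mod 4) appear to even exponent (or don't appear), so by the two-squares theorem n IS expressible as a sum of two squares.
Step 3: Build a representation. Here n = 37 · 41 is a product of primes ≡ 1 (mod 4). Each prime p ≡ 1 (mod 4) is itself a sum of two squares; find a² by testing p − a² for a perfect square:
  37: 37 − 1² = 36 = 6² ⇒ 37 = 1² + 6².
  41: 41 − 1² = 40, 41 − 2² = 37, 41 − 3² = 32, 41 − 4² = 25 = 5² ⇒ 41 = 4² + 5².
  Combine using the Brahmagupta–Fibonacci identity (a² + b²)(c² + d²) = (ac − bd)² + (ad + bc)² = (ac + bd)² + (ad − bc)²:
  37 · 41 = 1517: from (1² + 6²)(4² + 5²), take (1·4 − 6·5, 1·5 + 6·4) = (4 − 30, 5 + 24) = (-26, 29); dropping signs (only squares matter) gives (26, 29); check 26² + 29² = 676 + 841 = 1517 ✓.
Step 4: Order so x ≤ y and verify: 26² + 29² = 676 + 841 = 1517 = n. ✓

n = 1517 = 26² + 29² (one valid representation with x ≤ y).


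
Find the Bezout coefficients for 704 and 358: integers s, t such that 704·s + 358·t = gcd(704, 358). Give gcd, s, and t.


Euclidean algorithm on (704, 358) — divide until remainder is 0:
  704 = 1 · 358 + 346
  358 = 1 · 346 + 12
  346 = 28 · 12 + 10
  12 = 1 · 10 + 2
  10 = 5 · 2 + 0
gcd(704, 358) = 2.
Track Bezout coefficients alongside the remainders: start with r₀ = 704 = a·1 + b·0 (s = 1, t = 0) and r₁ = 358 = a·0 + b·1 (s = 0, t = 1); each new remainder r_{k+1} = r_{k-1} − q_k·r_k inherits s_{k+1} = s_{k-1} − q_k·s_k, t_{k+1} = t_{k-1} − q_k·t_k, so r_k = a·s_k + b·t_k at every step:
  q = 1: r = 346, s = 1 − 1·0 = 1, t = 0 − 1·1 = -1  (check: 704·1 + 358·(-1) = 346)
  q = 1: r = 12, s = 0 − 1·1 = -1, t = 1 − 1·(-1) = 2  (check: 704·(-1) + 358·2 = 12)
  q = 28: r = 10, s = 1 − 28·(-1) = 29, t = -1 − 28·2 = -57  (check: 704·29 + 358·(-57) = 10)
  q = 1: r = 2, s = -1 − 1·29 = -30, t = 2 − 1·(-57) = 59  (check: 704·(-30) + 358·59 = 2)
The row with r = 2 (the gcd) gives the Bezout coefficients s = -30, t = 59.
Result: 704 · (-30) + 358 · (59) = 2.

gcd(704, 358) = 2; s = -30, t = 59 (check: 704·(-30) + 358·59 = 2).


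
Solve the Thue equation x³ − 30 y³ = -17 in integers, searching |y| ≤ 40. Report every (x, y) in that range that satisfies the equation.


The equation is x³ - 30y³ = -17. For fixed y, x³ = 30·y³ − 17, so a solution requires the RHS to be a perfect cube.
Strategy: iterate y from -40 to 40, compute RHS = 30·y³ − 17, and check whether it is a (positive or negative) perfect cube.
Check small values of y:
  y = 0: RHS = -17 is not a perfect cube.
  y = 1: RHS = 13 is not a perfect cube.
  y = -1: RHS = -47 is not a perfect cube.
  y = 2: RHS = 223 is not a perfect cube.
  y = -2: RHS = -257 is not a perfect cube.
  y = 3: RHS = 793 is not a perfect cube.
  y = -3: RHS = -827 is not a perfect cube.
Continuing the search up to |y| = 40 finds no solutions either.
No (x, y) in the scanned range satisfies the equation.

No integer solutions with |y| ≤ 40.


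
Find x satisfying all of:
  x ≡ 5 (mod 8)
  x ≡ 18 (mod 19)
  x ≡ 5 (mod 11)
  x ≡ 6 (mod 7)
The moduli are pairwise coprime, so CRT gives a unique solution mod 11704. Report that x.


Product of moduli M = 8 · 19 · 11 · 7 = 11704.
Merge one congruence at a time:
  Start: x ≡ 5 (mod 8).
  Combine with x ≡ 18 (mod 19); new modulus lcm = 152.
    Write x = 5 + 8·t and substitute into x ≡ 18 (mod 19): 8·t ≡ 18 − 5 = 13 (mod 19).
    The inverse of 8 mod 19 is 12 (since 8·12 = 96 = 5·19 + 1), so t ≡ 12·13 = 156 ≡ 4 (mod 19).
    Then x = 5 + 8·4 = 37, valid modulo lcm(8, 19) = 152: x ≡ 37 (mod 152).
  Combine with x ≡ 5 (mod 11); new modulus lcm = 1672.
    Write x = 37 + 152·t and substitute into x ≡ 5 (mod 11): 152·t ≡ 5 − 37 = -32 (mod 11).
    Reduce coefficients mod 11: 9·t ≡ 1 (mod 11).
    The inverse of 9 mod 11 is 5 (since 9·5 = 45 = 4·11 + 1), so t ≡ 5·1 = 5 ≡ 5 (mod 11).
    Then x = 37 + 152·5 = 797, valid modulo lcm(152, 11) = 1672: x ≡ 797 (mod 1672).
  Combine with x ≡ 6 (mod 7); new modulus lcm = 11704.
    Write x = 797 + 1672·t and substitute into x ≡ 6 (mod 7): 1672·t ≡ 6 − 797 = -791 (mod 7).
    Reduce coefficients mod 7: 6·t ≡ 0 (mod 7).
    The inverse of 6 mod 7 is 6 (since 6·6 = 36 = 5·7 + 1), so t ≡ 6·0 = 0 ≡ 0 (mod 7).
    Then x = 797 + 1672·0 = 797, valid modulo lcm(1672, 7) = 11704: x ≡ 797 (mod 11704).
Verify against each original: 797 mod 8 = 5, 797 mod 19 = 18, 797 mod 11 = 5, 797 mod 7 = 6.

x ≡ 797 (mod 11704).


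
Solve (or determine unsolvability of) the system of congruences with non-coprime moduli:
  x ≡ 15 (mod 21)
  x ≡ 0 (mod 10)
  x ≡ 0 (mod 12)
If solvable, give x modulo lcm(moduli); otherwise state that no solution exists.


Moduli 21, 10, 12 are not pairwise coprime, so CRT works modulo lcm(m_i) when all pairwise compatibility conditions hold.
Pairwise compatibility: gcd(m_i, m_j) must divide a_i - a_j for every pair.
Merge one congruence at a time:
  Start: x ≡ 15 (mod 21).
  Combine with x ≡ 0 (mod 10): gcd(21, 10) = 1; 0 - 15 = -15, which IS divisible by 1, so compatible.
    Write x = 15 + 21·t and substitute into x ≡ 0 (mod 10): 21·t ≡ 0 − 15 = -15 (mod 10).
    Reduce coefficients mod 10: 1·t ≡ 5 (mod 10).
    So t ≡ 5 (mod 10).
    Then x = 15 + 21·5 = 120, valid modulo lcm(21, 10) = 210: x ≡ 120 (mod 210).
  Combine with x ≡ 0 (mod 12): gcd(210, 12) = 6; 0 - 120 = -120, which IS divisible by 6, so compatible.
    Write x = 120 + 210·t and substitute into x ≡ 0 (mod 12): 210·t ≡ 0 − 120 = -120 (mod 12).
    Divide the congruence (and modulus) by g = 6: 35·t ≡ -20 (mod 2).
    Reduce coefficients mod 2: 1·t ≡ 0 (mod 2).
    So t ≡ 0 (mod 2).
    Then x = 120 + 210·0 = 120, valid modulo lcm(210, 12) = 420: x ≡ 120 (mod 420).
Verify: 120 mod 21 = 15, 120 mod 10 = 0, 120 mod 12 = 0.

x ≡ 120 (mod 420).


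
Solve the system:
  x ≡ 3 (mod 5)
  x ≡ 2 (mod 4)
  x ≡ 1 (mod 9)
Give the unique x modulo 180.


Moduli 5, 4, 9 are pairwise coprime; by CRT there is a unique solution modulo M = 5 · 4 · 9 = 180.
Solve pairwise, accumulating the modulus:
  Start with x ≡ 3 (mod 5).
  Combine with x ≡ 2 (mod 4): since gcd(5, 4) = 1, we get a unique residue mod 20.
    Write x = 3 + 5·t and substitute into x ≡ 2 (mod 4): 5·t ≡ 2 − 3 = -1 (mod 4).
    Reduce coefficients mod 4: 1·t ≡ 3 (mod 4).
    So t ≡ 3 (mod 4).
    Then x = 3 + 5·3 = 18, valid modulo lcm(5, 4) = 20: x ≡ 18 (mod 20).
  Combine with x ≡ 1 (mod 9): since gcd(20, 9) = 1, we get a unique residue mod 180.
    Write x = 18 + 20·t and substitute into x ≡ 1 (mod 9): 20·t ≡ 1 − 18 = -17 (mod 9).
    Reduce coefficients mod 9: 2·t ≡ 1 (mod 9).
    The inverse of 2 mod 9 is 5 (since 2·5 = 10 = 1·9 + 1), so t ≡ 5·1 = 5 ≡ 5 (mod 9).
    Then x = 18 + 20·5 = 118, valid modulo lcm(20, 9) = 180: x ≡ 118 (mod 180).
Verify: 118 mod 5 = 3 ✓, 118 mod 4 = 2 ✓, 118 mod 9 = 1 ✓.

x ≡ 118 (mod 180).


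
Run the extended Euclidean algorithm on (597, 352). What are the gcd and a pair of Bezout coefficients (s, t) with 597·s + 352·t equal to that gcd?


Euclidean algorithm on (597, 352) — divide until remainder is 0:
  597 = 1 · 352 + 245
  352 = 1 · 245 + 107
  245 = 2 · 107 + 31
  107 = 3 · 31 + 14
  31 = 2 · 14 + 3
  14 = 4 · 3 + 2
  3 = 1 · 2 + 1
  2 = 2 · 1 + 0
gcd(597, 352) = 1.
Track Bezout coefficients alongside the remainders: start with r₀ = 597 = a·1 + b·0 (s = 1, t = 0) and r₁ = 352 = a·0 + b·1 (s = 0, t = 1); each new remainder r_{k+1} = r_{k-1} − q_k·r_k inherits s_{k+1} = s_{k-1} − q_k·s_k, t_{k+1} = t_{k-1} − q_k·t_k, so r_k = a·s_k + b·t_k at every step:
  q = 1: r = 245, s = 1 − 1·0 = 1, t = 0 − 1·1 = -1  (check: 597·1 + 352·(-1) = 245)
  q = 1: r = 107, s = 0 − 1·1 = -1, t = 1 − 1·(-1) = 2  (check: 597·(-1) + 352·2 = 107)
  q = 2: r = 31, s = 1 − 2·(-1) = 3, t = -1 − 2·2 = -5  (check: 597·3 + 352·(-5) = 31)
  q = 3: r = 14, s = -1 − 3·3 = -10, t = 2 − 3·(-5) = 17  (check: 597·(-10) + 352·17 = 14)
  q = 2: r = 3, s = 3 − 2·(-10) = 23, t = -5 − 2·17 = -39  (check: 597·23 + 352·(-39) = 3)
  q = 4: r = 2, s = -10 − 4·23 = -102, t = 17 − 4·(-39) = 173  (check: 597·(-102) + 352·173 = 2)
  q = 1: r = 1, s = 23 − 1·(-102) = 125, t = -39 − 1·173 = -212  (check: 597·125 + 352·(-212) = 1)
The row with r = 1 (the gcd) gives the Bezout coefficients s = 125, t = -212.
Result: 597 · (125) + 352 · (-212) = 1.

gcd(597, 352) = 1; s = 125, t = -212 (check: 597·125 + 352·(-212) = 1).


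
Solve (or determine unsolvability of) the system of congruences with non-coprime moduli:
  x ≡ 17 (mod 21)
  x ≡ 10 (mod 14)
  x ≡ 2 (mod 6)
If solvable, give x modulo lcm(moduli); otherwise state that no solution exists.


Moduli 21, 14, 6 are not pairwise coprime, so CRT works modulo lcm(m_i) when all pairwise compatibility conditions hold.
Pairwise compatibility: gcd(m_i, m_j) must divide a_i - a_j for every pair.
Merge one congruence at a time:
  Start: x ≡ 17 (mod 21).
  Combine with x ≡ 10 (mod 14): gcd(21, 14) = 7; 10 - 17 = -7, which IS divisible by 7, so compatible.
    Write x = 17 + 21·t and substitute into x ≡ 10 (mod 14): 21·t ≡ 10 − 17 = -7 (mod 14).
    Divide the congruence (and modulus) by g = 7: 3·t ≡ -1 (mod 2).
    Reduce coefficients mod 2: 1·t ≡ 1 (mod 2).
    So t ≡ 1 (mod 2).
    Then x = 17 + 21·1 = 38, valid modulo lcm(21, 14) = 42: x ≡ 38 (mod 42).
  Combine with x ≡ 2 (mod 6): gcd(42, 6) = 6; 2 - 38 = -36, which IS divisible by 6, so compatible.
    Write x = 38 + 42·t and substitute into x ≡ 2 (mod 6): 42·t ≡ 2 − 38 = -36 (mod 6).
    Divide the congruence (and modulus) by g = 6: 7·t ≡ -6 (mod 1).
    Modulo 1 every t works; take t = 0.
    Then x = 38 + 42·0 = 38, valid modulo lcm(42, 6) = 42: x ≡ 38 (mod 42).
Verify: 38 mod 21 = 17, 38 mod 14 = 10, 38 mod 6 = 2.

x ≡ 38 (mod 42).


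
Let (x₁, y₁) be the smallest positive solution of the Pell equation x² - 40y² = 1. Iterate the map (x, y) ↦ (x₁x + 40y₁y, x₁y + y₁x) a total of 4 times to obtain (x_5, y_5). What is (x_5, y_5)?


Step 1: Find the fundamental solution (x₁, y₁) of x² - 40y² = 1.
  Expand √40 as a continued fraction. a₀ = ⌊√40⌋ = 6; iterate m_{k+1} = d_k·a_k − m_k, d_{k+1} = (40 − m_{k+1}²)/d_k, a_{k+1} = ⌊(a₀ + m_{k+1})/d_{k+1}⌋ (starting m₀ = 0, d₀ = 1), with convergents p_k = a_k·p_{k-1} + p_{k-2}, q_k = a_k·q_{k-1} + q_{k-2} (p₋₁ = 1, q₋₁ = 0):
  k = 0: a₀ = 6; p₀/q₀ = 6/1; p₀² − 40·q₀² = 36 − 40 = -4.
  k = 1: m = 6, d = 4, a = ⌊(6 + 6)/4⌋ = 3; p/q = (3·6 + 1)/(3·1 + 0) = 19/3; p² − 40·q² = 361 − 360 = 1.
  The first convergent with p² − 40·q² = 1 gives the fundamental solution (x₁, y₁) = (19, 3).
Step 2: Apply the recurrence (x_{n+1}, y_{n+1}) = (x₁x_n + 40y₁y_n, x₁y_n + y₁x_n) repeatedly.
  From (x_1, y_1) = (19, 3): x_2 = 19·19 + 40·3·3 = 721; y_2 = 19·3 + 3·19 = 114.
  From (x_2, y_2) = (721, 114): x_3 = 19·721 + 40·3·114 = 27379; y_3 = 19·114 + 3·721 = 4329.
  From (x_3, y_3) = (27379, 4329): x_4 = 19·27379 + 40·3·4329 = 1039681; y_4 = 19·4329 + 3·27379 = 164388.
  From (x_4, y_4) = (1039681, 164388): x_5 = 19·1039681 + 40·3·164388 = 39480499; y_5 = 19·164388 + 3·1039681 = 6242415.
Step 3: Verify x_5² - 40·y_5² = 1558709801289001 - 1558709801289000 = 1 (should be 1). ✓

(x_1, y_1) = (19, 3); (x_5, y_5) = (39480499, 6242415).


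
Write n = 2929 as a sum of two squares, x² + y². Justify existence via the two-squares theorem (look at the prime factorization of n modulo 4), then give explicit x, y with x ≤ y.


Step 1: Factor n = 2929 = 29 · 101.
Step 2: Check the mod-4 condition on each prime factor: 29 ≡ 1 (mod 4), exponent 1; 101 ≡ 1 (mod 4), exponent 1.
All primes ≡ 3 (mod 4) appear to even exponent (or don't appear), so by the two-squares theorem n IS expressible as a sum of two squares.
Step 3: Build a representation. Here n = 29 · 101 is a product of primes ≡ 1 (mod 4). Each prime p ≡ 1 (mod 4) is itself a sum of two squares; find a² by testing p − a² for a perfect square:
  29: 29 − 1² = 28, 29 − 2² = 25 = 5² ⇒ 29 = 2² + 5².
  101: 101 − 1² = 100 = 10² ⇒ 101 = 1² + 10².
  Combine using the Brahmagupta–Fibonacci identity (a² + b²)(c² + d²) = (ac − bd)² + (ad + bc)² = (ac + bd)² + (ad − bc)²:
  29 · 101 = 2929: from (2² + 5²)(1² + 10²), take (2·1 − 5·10, 2·10 + 5·1) = (2 − 50, 20 + 5) = (-48, 25); dropping signs (only squares matter) gives (48, 25); check 48² + 25² = 2304 + 625 = 2929 ✓.
Step 4: Order so x ≤ y and verify: 25² + 48² = 625 + 2304 = 2929 = n. ✓

n = 2929 = 25² + 48² (one valid representation with x ≤ y).


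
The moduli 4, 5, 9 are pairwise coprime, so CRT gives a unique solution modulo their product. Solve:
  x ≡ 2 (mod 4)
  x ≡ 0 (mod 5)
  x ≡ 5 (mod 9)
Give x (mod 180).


Moduli 4, 5, 9 are pairwise coprime; by CRT there is a unique solution modulo M = 4 · 5 · 9 = 180.
Solve pairwise, accumulating the modulus:
  Start with x ≡ 2 (mod 4).
  Combine with x ≡ 0 (mod 5): since gcd(4, 5) = 1, we get a unique residue mod 20.
    Write x = 2 + 4·t and substitute into x ≡ 0 (mod 5): 4·t ≡ 0 − 2 = -2 (mod 5).
    Reduce coefficients mod 5: 4·t ≡ 3 (mod 5).
    The inverse of 4 mod 5 is 4 (since 4·4 = 16 = 3·5 + 1), so t ≡ 4·3 = 12 ≡ 2 (mod 5).
    Then x = 2 + 4·2 = 10, valid modulo lcm(4, 5) = 20: x ≡ 10 (mod 20).
  Combine with x ≡ 5 (mod 9): since gcd(20, 9) = 1, we get a unique residue mod 180.
    Write x = 10 + 20·t and substitute into x ≡ 5 (mod 9): 20·t ≡ 5 − 10 = -5 (mod 9).
    Reduce coefficients mod 9: 2·t ≡ 4 (mod 9).
    The inverse of 2 mod 9 is 5 (since 2·5 = 10 = 1·9 + 1), so t ≡ 5·4 = 20 ≡ 2 (mod 9).
    Then x = 10 + 20·2 = 50, valid modulo lcm(20, 9) = 180: x ≡ 50 (mod 180).
Verify: 50 mod 4 = 2 ✓, 50 mod 5 = 0 ✓, 50 mod 9 = 5 ✓.

x ≡ 50 (mod 180).


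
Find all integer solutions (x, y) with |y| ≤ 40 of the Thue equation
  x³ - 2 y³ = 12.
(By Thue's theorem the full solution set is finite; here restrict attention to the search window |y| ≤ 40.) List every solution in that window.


The equation is x³ - 2y³ = 12. For fixed y, x³ = 2·y³ + 12, so a solution requires the RHS to be a perfect cube.
Strategy: iterate y from -40 to 40, compute RHS = 2·y³ + 12, and check whether it is a (positive or negative) perfect cube.
Check small values of y:
  y = 0: RHS = 12 is not a perfect cube.
  y = 1: RHS = 14 is not a perfect cube.
  y = -1: RHS = 10 is not a perfect cube.
  y = 2: RHS = 28 is not a perfect cube.
  y = -2: RHS = -4 is not a perfect cube.
  y = 3: RHS = 66 is not a perfect cube.
  y = -3: RHS = -42 is not a perfect cube.
Continuing the search up to |y| = 40 finds no solutions either.
No (x, y) in the scanned range satisfies the equation.

No integer solutions with |y| ≤ 40.


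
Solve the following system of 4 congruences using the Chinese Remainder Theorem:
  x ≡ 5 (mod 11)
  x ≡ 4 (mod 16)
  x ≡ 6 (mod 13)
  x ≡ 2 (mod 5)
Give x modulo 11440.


Product of moduli M = 11 · 16 · 13 · 5 = 11440.
Merge one congruence at a time:
  Start: x ≡ 5 (mod 11).
  Combine with x ≡ 4 (mod 16); new modulus lcm = 176.
    Write x = 5 + 11·t and substitute into x ≡ 4 (mod 16): 11·t ≡ 4 − 5 = -1 (mod 16).
    Reduce coefficients mod 16: 11·t ≡ 15 (mod 16).
    The inverse of 11 mod 16 is 3 (since 11·3 = 33 = 2·16 + 1), so t ≡ 3·15 = 45 ≡ 13 (mod 16).
    Then x = 5 + 11·13 = 148, valid modulo lcm(11, 16) = 176: x ≡ 148 (mod 176).
  Combine with x ≡ 6 (mod 13); new modulus lcm = 2288.
    Write x = 148 + 176·t and substitute into x ≡ 6 (mod 13): 176·t ≡ 6 − 148 = -142 (mod 13).
    Reduce coefficients mod 13: 7·t ≡ 1 (mod 13).
    The inverse of 7 mod 13 is 2 (since 7·2 = 14 = 1·13 + 1), so t ≡ 2·1 = 2 ≡ 2 (mod 13).
    Then x = 148 + 176·2 = 500, valid modulo lcm(176, 13) = 2288: x ≡ 500 (mod 2288).
  Combine with x ≡ 2 (mod 5); new modulus lcm = 11440.
    Write x = 500 + 2288·t and substitute into x ≡ 2 (mod 5): 2288·t ≡ 2 − 500 = -498 (mod 5).
    Reduce coefficients mod 5: 3·t ≡ 2 (mod 5).
    The inverse of 3 mod 5 is 2 (since 3·2 = 6 = 1·5 + 1), so t ≡ 2·2 = 4 ≡ 4 (mod 5).
    Then x = 500 + 2288·4 = 9652, valid modulo lcm(2288, 5) = 11440: x ≡ 9652 (mod 11440).
Verify against each original: 9652 mod 11 = 5, 9652 mod 16 = 4, 9652 mod 13 = 6, 9652 mod 5 = 2.

x ≡ 9652 (mod 11440).


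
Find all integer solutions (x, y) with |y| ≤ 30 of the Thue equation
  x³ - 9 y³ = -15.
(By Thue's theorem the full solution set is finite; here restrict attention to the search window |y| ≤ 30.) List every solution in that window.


The equation is x³ - 9y³ = -15. For fixed y, x³ = 9·y³ − 15, so a solution requires the RHS to be a perfect cube.
Strategy: iterate y from -30 to 30, compute RHS = 9·y³ − 15, and check whether it is a (positive or negative) perfect cube.
Check small values of y:
  y = 0: RHS = -15 is not a perfect cube.
  y = 1: RHS = -6 is not a perfect cube.
  y = -1: RHS = -24 is not a perfect cube.
  y = 2: RHS = 57 is not a perfect cube.
  y = -2: RHS = -87 is not a perfect cube.
  y = 3: RHS = 228 is not a perfect cube.
  y = -3: RHS = -258 is not a perfect cube.
Continuing the search up to |y| = 30 finds no solutions either.
No (x, y) in the scanned range satisfies the equation.

No integer solutions with |y| ≤ 30.


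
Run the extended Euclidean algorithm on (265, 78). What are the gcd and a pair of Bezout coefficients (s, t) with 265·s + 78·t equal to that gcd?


Euclidean algorithm on (265, 78) — divide until remainder is 0:
  265 = 3 · 78 + 31
  78 = 2 · 31 + 16
  31 = 1 · 16 + 15
  16 = 1 · 15 + 1
  15 = 15 · 1 + 0
gcd(265, 78) = 1.
Track Bezout coefficients alongside the remainders: start with r₀ = 265 = a·1 + b·0 (s = 1, t = 0) and r₁ = 78 = a·0 + b·1 (s = 0, t = 1); each new remainder r_{k+1} = r_{k-1} − q_k·r_k inherits s_{k+1} = s_{k-1} − q_k·s_k, t_{k+1} = t_{k-1} − q_k·t_k, so r_k = a·s_k + b·t_k at every step:
  q = 3: r = 31, s = 1 − 3·0 = 1, t = 0 − 3·1 = -3  (check: 265·1 + 78·(-3) = 31)
  q = 2: r = 16, s = 0 − 2·1 = -2, t = 1 − 2·(-3) = 7  (check: 265·(-2) + 78·7 = 16)
  q = 1: r = 15, s = 1 − 1·(-2) = 3, t = -3 − 1·7 = -10  (check: 265·3 + 78·(-10) = 15)
  q = 1: r = 1, s = -2 − 1·3 = -5, t = 7 − 1·(-10) = 17  (check: 265·(-5) + 78·17 = 1)
The row with r = 1 (the gcd) gives the Bezout coefficients s = -5, t = 17.
Result: 265 · (-5) + 78 · (17) = 1.

gcd(265, 78) = 1; s = -5, t = 17 (check: 265·(-5) + 78·17 = 1).


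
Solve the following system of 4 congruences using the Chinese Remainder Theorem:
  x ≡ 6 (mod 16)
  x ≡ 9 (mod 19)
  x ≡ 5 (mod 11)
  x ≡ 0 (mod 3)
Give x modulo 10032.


Product of moduli M = 16 · 19 · 11 · 3 = 10032.
Merge one congruence at a time:
  Start: x ≡ 6 (mod 16).
  Combine with x ≡ 9 (mod 19); new modulus lcm = 304.
    Write x = 6 + 16·t and substitute into x ≡ 9 (mod 19): 16·t ≡ 9 − 6 = 3 (mod 19).
    The inverse of 16 mod 19 is 6 (since 16·6 = 96 = 5·19 + 1), so t ≡ 6·3 = 18 ≡ 18 (mod 19).
    Then x = 6 + 16·18 = 294, valid modulo lcm(16, 19) = 304: x ≡ 294 (mod 304).
  Combine with x ≡ 5 (mod 11); new modulus lcm = 3344.
    Write x = 294 + 304·t and substitute into x ≡ 5 (mod 11): 304·t ≡ 5 − 294 = -289 (mod 11).
    Reduce coefficients mod 11: 7·t ≡ 8 (mod 11).
    The inverse of 7 mod 11 is 8 (since 7·8 = 56 = 5·11 + 1), so t ≡ 8·8 = 64 ≡ 9 (mod 11).
    Then x = 294 + 304·9 = 3030, valid modulo lcm(304, 11) = 3344: x ≡ 3030 (mod 3344).
  Combine with x ≡ 0 (mod 3); new modulus lcm = 10032.
    Write x = 3030 + 3344·t and substitute into x ≡ 0 (mod 3): 3344·t ≡ 0 − 3030 = -3030 (mod 3).
    Reduce coefficients mod 3: 2·t ≡ 0 (mod 3).
    The inverse of 2 mod 3 is 2 (since 2·2 = 4 = 1·3 + 1), so t ≡ 2·0 = 0 ≡ 0 (mod 3).
    Then x = 3030 + 3344·0 = 3030, valid modulo lcm(3344, 3) = 10032: x ≡ 3030 (mod 10032).
Verify against each original: 3030 mod 16 = 6, 3030 mod 19 = 9, 3030 mod 11 = 5, 3030 mod 3 = 0.

x ≡ 3030 (mod 10032).


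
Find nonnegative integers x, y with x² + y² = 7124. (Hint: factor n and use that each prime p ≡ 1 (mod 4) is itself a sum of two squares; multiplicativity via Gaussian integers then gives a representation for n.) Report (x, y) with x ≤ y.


Step 1: Factor n = 7124 = 2^2 · 13 · 137.
Step 2: Check the mod-4 condition on each prime factor: 2 = 2 (special); 13 ≡ 1 (mod 4), exponent 1; 137 ≡ 1 (mod 4), exponent 1.
All primes ≡ 3 (mod 4) appear to even exponent (or don't appear), so by the two-squares theorem n IS expressible as a sum of two squares.
Step 3: Build a representation. Group n = k² · m with k = 2 and m = 13 · 137 = 1781 (a product of primes ≡ 1 (mod 4)); a representation of m scales to one of n via (k·x)² + (k·y)² = k²(x² + y²). Each prime p ≡ 1 (mod 4) is itself a sum of two squares; find a² by testing p − a² for a perfect square:
  13: 13 − 1² = 12, 13 − 2² = 9 = 3² ⇒ 13 = 2² + 3².
  137: 137 − 1² = 136, 137 − 2² = 133, 137 − 3² = 128, 137 − 4² = 121 = 11² ⇒ 137 = 4² + 11².
  Combine using the Brahmagupta–Fibonacci identity (a² + b²)(c² + d²) = (ac − bd)² + (ad + bc)² = (ac + bd)² + (ad − bc)²:
  13 · 137 = 1781: from (2² + 3²)(4² + 11²), take (2·4 − 3·11, 2·11 + 3·4) = (8 − 33, 22 + 12) = (-25, 34); dropping signs (only squares matter) gives (25, 34); check 25² + 34² = 625 + 1156 = 1781 ✓.
  Scale by k = 2: (2·25, 2·34) = (50, 68).
Step 4: Order so x ≤ y and verify: 50² + 68² = 2500 + 4624 = 7124 = n. ✓

n = 7124 = 50² + 68² (one valid representation with x ≤ y).


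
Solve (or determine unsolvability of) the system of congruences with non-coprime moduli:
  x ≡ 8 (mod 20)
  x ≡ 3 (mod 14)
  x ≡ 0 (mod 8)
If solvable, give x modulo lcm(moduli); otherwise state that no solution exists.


Moduli 20, 14, 8 are not pairwise coprime, so CRT works modulo lcm(m_i) when all pairwise compatibility conditions hold.
Pairwise compatibility: gcd(m_i, m_j) must divide a_i - a_j for every pair.
Merge one congruence at a time:
  Start: x ≡ 8 (mod 20).
  Combine with x ≡ 3 (mod 14): gcd(20, 14) = 2, and 3 - 8 = -5 is NOT divisible by 2.
    ⇒ system is inconsistent (no integer solution).

No solution (the system is inconsistent).


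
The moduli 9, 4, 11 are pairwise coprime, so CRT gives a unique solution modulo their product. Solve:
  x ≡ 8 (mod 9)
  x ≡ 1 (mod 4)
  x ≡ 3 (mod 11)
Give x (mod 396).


Moduli 9, 4, 11 are pairwise coprime; by CRT there is a unique solution modulo M = 9 · 4 · 11 = 396.
Solve pairwise, accumulating the modulus:
  Start with x ≡ 8 (mod 9).
  Combine with x ≡ 1 (mod 4): since gcd(9, 4) = 1, we get a unique residue mod 36.
    Write x = 8 + 9·t and substitute into x ≡ 1 (mod 4): 9·t ≡ 1 − 8 = -7 (mod 4).
    Reduce coefficients mod 4: 1·t ≡ 1 (mod 4).
    So t ≡ 1 (mod 4).
    Then x = 8 + 9·1 = 17, valid modulo lcm(9, 4) = 36: x ≡ 17 (mod 36).
  Combine with x ≡ 3 (mod 11): since gcd(36, 11) = 1, we get a unique residue mod 396.
    Write x = 17 + 36·t and substitute into x ≡ 3 (mod 11): 36·t ≡ 3 − 17 = -14 (mod 11).
    Reduce coefficients mod 11: 3·t ≡ 8 (mod 11).
    The inverse of 3 mod 11 is 4 (since 3·4 = 12 = 1·11 + 1), so t ≡ 4·8 = 32 ≡ 10 (mod 11).
    Then x = 17 + 36·10 = 377, valid modulo lcm(36, 11) = 396: x ≡ 377 (mod 396).
Verify: 377 mod 9 = 8 ✓, 377 mod 4 = 1 ✓, 377 mod 11 = 3 ✓.

x ≡ 377 (mod 396).


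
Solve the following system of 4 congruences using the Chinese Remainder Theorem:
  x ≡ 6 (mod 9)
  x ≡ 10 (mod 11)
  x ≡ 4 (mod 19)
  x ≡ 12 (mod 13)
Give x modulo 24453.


Product of moduli M = 9 · 11 · 19 · 13 = 24453.
Merge one congruence at a time:
  Start: x ≡ 6 (mod 9).
  Combine with x ≡ 10 (mod 11); new modulus lcm = 99.
    Write x = 6 + 9·t and substitute into x ≡ 10 (mod 11): 9·t ≡ 10 − 6 = 4 (mod 11).
    The inverse of 9 mod 11 is 5 (since 9·5 = 45 = 4·11 + 1), so t ≡ 5·4 = 20 ≡ 9 (mod 11).
    Then x = 6 + 9·9 = 87, valid modulo lcm(9, 11) = 99: x ≡ 87 (mod 99).
  Combine with x ≡ 4 (mod 19); new modulus lcm = 1881.
    Write x = 87 + 99·t and substitute into x ≡ 4 (mod 19): 99·t ≡ 4 − 87 = -83 (mod 19).
    Reduce coefficients mod 19: 4·t ≡ 12 (mod 19).
    The inverse of 4 mod 19 is 5 (since 4·5 = 20 = 1·19 + 1), so t ≡ 5·12 = 60 ≡ 3 (mod 19).
    Then x = 87 + 99·3 = 384, valid modulo lcm(99, 19) = 1881: x ≡ 384 (mod 1881).
  Combine with x ≡ 12 (mod 13); new modulus lcm = 24453.
    Write x = 384 + 1881·t and substitute into x ≡ 12 (mod 13): 1881·t ≡ 12 − 384 = -372 (mod 13).
    Reduce coefficients mod 13: 9·t ≡ 5 (mod 13).
    The inverse of 9 mod 13 is 3 (since 9·3 = 27 = 2·13 + 1), so t ≡ 3·5 = 15 ≡ 2 (mod 13).
    Then x = 384 + 1881·2 = 4146, valid modulo lcm(1881, 13) = 24453: x ≡ 4146 (mod 24453).
Verify against each original: 4146 mod 9 = 6, 4146 mod 11 = 10, 4146 mod 19 = 4, 4146 mod 13 = 12.

x ≡ 4146 (mod 24453).


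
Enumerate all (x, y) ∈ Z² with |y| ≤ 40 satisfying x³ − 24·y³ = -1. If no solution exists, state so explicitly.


The equation is x³ - 24y³ = -1. For fixed y, x³ = 24·y³ − 1, so a solution requires the RHS to be a perfect cube.
Strategy: iterate y from -40 to 40, compute RHS = 24·y³ − 1, and check whether it is a (positive or negative) perfect cube.
Check small values of y:
  y = 0: RHS = -1 = (-1)³ ⇒ x = -1 works.
  y = 1: RHS = 23 is not a perfect cube.
  y = -1: RHS = -25 is not a perfect cube.
  y = 2: RHS = 191 is not a perfect cube.
  y = -2: RHS = -193 is not a perfect cube.
  y = 3: RHS = 647 is not a perfect cube.
  y = -3: RHS = -649 is not a perfect cube.
Continuing the search up to |y| = 40 finds no further solutions beyond those listed.
Collected solutions: (-1, 0).

Solutions (with |y| ≤ 40): (-1, 0).


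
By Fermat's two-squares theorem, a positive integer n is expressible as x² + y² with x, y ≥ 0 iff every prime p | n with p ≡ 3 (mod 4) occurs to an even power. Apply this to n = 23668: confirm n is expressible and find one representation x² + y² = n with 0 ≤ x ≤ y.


Step 1: Factor n = 23668 = 2^2 · 61 · 97.
Step 2: Check the mod-4 condition on each prime factor: 2 = 2 (special); 61 ≡ 1 (mod 4), exponent 1; 97 ≡ 1 (mod 4), exponent 1.
All primes ≡ 3 (mod 4) appear to even exponent (or don't appear), so by the two-squares theorem n IS expressible as a sum of two squares.
Step 3: Build a representation. Group n = k² · m with k = 2 and m = 61 · 97 = 5917 (a product of primes ≡ 1 (mod 4)); a representation of m scales to one of n via (k·x)² + (k·y)² = k²(x² + y²). Each prime p ≡ 1 (mod 4) is itself a sum of two squares; find a² by testing p − a² for a perfect square:
  61: 61 − 1² = 60, 61 − 2² = 57, 61 − 3² = 52, 61 − 4² = 45, 61 − 5² = 36 = 6² ⇒ 61 = 5² + 6².
  97: 97 − 1² = 96, 97 − 2² = 93, 97 − 3² = 88, 97 − 4² = 81 = 9² ⇒ 97 = 4² + 9².
  Combine using the Brahmagupta–Fibonacci identity (a² + b²)(c² + d²) = (ac − bd)² + (ad + bc)² = (ac + bd)² + (ad − bc)²:
  61 · 97 = 5917: from (5² + 6²)(4² + 9²), take (5·4 − 6·9, 5·9 + 6·4) = (20 − 54, 45 + 24) = (-34, 69); dropping signs (only squares matter) gives (34, 69); check 34² + 69² = 1156 + 4761 = 5917 ✓.
  Scale by k = 2: (2·34, 2·69) = (68, 138).
Step 4: Order so x ≤ y and verify: 68² + 138² = 4624 + 19044 = 23668 = n. ✓

n = 23668 = 68² + 138² (one valid representation with x ≤ y).


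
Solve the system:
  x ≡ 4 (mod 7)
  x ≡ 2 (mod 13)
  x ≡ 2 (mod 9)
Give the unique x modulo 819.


Moduli 7, 13, 9 are pairwise coprime; by CRT there is a unique solution modulo M = 7 · 13 · 9 = 819.
Solve pairwise, accumulating the modulus:
  Start with x ≡ 4 (mod 7).
  Combine with x ≡ 2 (mod 13): since gcd(7, 13) = 1, we get a unique residue mod 91.
    Write x = 4 + 7·t and substitute into x ≡ 2 (mod 13): 7·t ≡ 2 − 4 = -2 (mod 13).
    Reduce coefficients mod 13: 7·t ≡ 11 (mod 13).
    The inverse of 7 mod 13 is 2 (since 7·2 = 14 = 1·13 + 1), so t ≡ 2·11 = 22 ≡ 9 (mod 13).
    Then x = 4 + 7·9 = 67, valid modulo lcm(7, 13) = 91: x ≡ 67 (mod 91).
  Combine with x ≡ 2 (mod 9): since gcd(91, 9) = 1, we get a unique residue mod 819.
    Write x = 67 + 91·t and substitute into x ≡ 2 (mod 9): 91·t ≡ 2 − 67 = -65 (mod 9).
    Reduce coefficients mod 9: 1·t ≡ 7 (mod 9).
    So t ≡ 7 (mod 9).
    Then x = 67 + 91·7 = 704, valid modulo lcm(91, 9) = 819: x ≡ 704 (mod 819).
Verify: 704 mod 7 = 4 ✓, 704 mod 13 = 2 ✓, 704 mod 9 = 2 ✓.

x ≡ 704 (mod 819).


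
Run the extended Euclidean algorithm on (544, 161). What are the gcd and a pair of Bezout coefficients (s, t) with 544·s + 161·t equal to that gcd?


Euclidean algorithm on (544, 161) — divide until remainder is 0:
  544 = 3 · 161 + 61
  161 = 2 · 61 + 39
  61 = 1 · 39 + 22
  39 = 1 · 22 + 17
  22 = 1 · 17 + 5
  17 = 3 · 5 + 2
  5 = 2 · 2 + 1
  2 = 2 · 1 + 0
gcd(544, 161) = 1.
Track Bezout coefficients alongside the remainders: start with r₀ = 544 = a·1 + b·0 (s = 1, t = 0) and r₁ = 161 = a·0 + b·1 (s = 0, t = 1); each new remainder r_{k+1} = r_{k-1} − q_k·r_k inherits s_{k+1} = s_{k-1} − q_k·s_k, t_{k+1} = t_{k-1} − q_k·t_k, so r_k = a·s_k + b·t_k at every step:
  q = 3: r = 61, s = 1 − 3·0 = 1, t = 0 − 3·1 = -3  (check: 544·1 + 161·(-3) = 61)
  q = 2: r = 39, s = 0 − 2·1 = -2, t = 1 − 2·(-3) = 7  (check: 544·(-2) + 161·7 = 39)
  q = 1: r = 22, s = 1 − 1·(-2) = 3, t = -3 − 1·7 = -10  (check: 544·3 + 161·(-10) = 22)
  q = 1: r = 17, s = -2 − 1·3 = -5, t = 7 − 1·(-10) = 17  (check: 544·(-5) + 161·17 = 17)
  q = 1: r = 5, s = 3 − 1·(-5) = 8, t = -10 − 1·17 = -27  (check: 544·8 + 161·(-27) = 5)
  q = 3: r = 2, s = -5 − 3·8 = -29, t = 17 − 3·(-27) = 98  (check: 544·(-29) + 161·98 = 2)
  q = 2: r = 1, s = 8 − 2·(-29) = 66, t = -27 − 2·98 = -223  (check: 544·66 + 161·(-223) = 1)
The row with r = 1 (the gcd) gives the Bezout coefficients s = 66, t = -223.
Result: 544 · (66) + 161 · (-223) = 1.

gcd(544, 161) = 1; s = 66, t = -223 (check: 544·66 + 161·(-223) = 1).


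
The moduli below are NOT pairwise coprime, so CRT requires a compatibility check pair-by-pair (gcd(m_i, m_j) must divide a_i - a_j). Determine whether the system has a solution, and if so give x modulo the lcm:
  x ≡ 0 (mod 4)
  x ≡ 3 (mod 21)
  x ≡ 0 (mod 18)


Moduli 4, 21, 18 are not pairwise coprime, so CRT works modulo lcm(m_i) when all pairwise compatibility conditions hold.
Pairwise compatibility: gcd(m_i, m_j) must divide a_i - a_j for every pair.
Merge one congruence at a time:
  Start: x ≡ 0 (mod 4).
  Combine with x ≡ 3 (mod 21): gcd(4, 21) = 1; 3 - 0 = 3, which IS divisible by 1, so compatible.
    Write x = 0 + 4·t and substitute into x ≡ 3 (mod 21): 4·t ≡ 3 − 0 = 3 (mod 21).
    The inverse of 4 mod 21 is 16 (since 4·16 = 64 = 3·21 + 1), so t ≡ 16·3 = 48 ≡ 6 (mod 21).
    Then x = 0 + 4·6 = 24, valid modulo lcm(4, 21) = 84: x ≡ 24 (mod 84).
  Combine with x ≡ 0 (mod 18): gcd(84, 18) = 6; 0 - 24 = -24, which IS divisible by 6, so compatible.
    Write x = 24 + 84·t and substitute into x ≡ 0 (mod 18): 84·t ≡ 0 − 24 = -24 (mod 18).
    Divide the congruence (and modulus) by g = 6: 14·t ≡ -4 (mod 3).
    Reduce coefficients mod 3: 2·t ≡ 2 (mod 3).
    The inverse of 2 mod 3 is 2 (since 2·2 = 4 = 1·3 + 1), so t ≡ 2·2 = 4 ≡ 1 (mod 3).
    Then x = 24 + 84·1 = 108, valid modulo lcm(84, 18) = 252: x ≡ 108 (mod 252).
Verify: 108 mod 4 = 0, 108 mod 21 = 3, 108 mod 18 = 0.

x ≡ 108 (mod 252).
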